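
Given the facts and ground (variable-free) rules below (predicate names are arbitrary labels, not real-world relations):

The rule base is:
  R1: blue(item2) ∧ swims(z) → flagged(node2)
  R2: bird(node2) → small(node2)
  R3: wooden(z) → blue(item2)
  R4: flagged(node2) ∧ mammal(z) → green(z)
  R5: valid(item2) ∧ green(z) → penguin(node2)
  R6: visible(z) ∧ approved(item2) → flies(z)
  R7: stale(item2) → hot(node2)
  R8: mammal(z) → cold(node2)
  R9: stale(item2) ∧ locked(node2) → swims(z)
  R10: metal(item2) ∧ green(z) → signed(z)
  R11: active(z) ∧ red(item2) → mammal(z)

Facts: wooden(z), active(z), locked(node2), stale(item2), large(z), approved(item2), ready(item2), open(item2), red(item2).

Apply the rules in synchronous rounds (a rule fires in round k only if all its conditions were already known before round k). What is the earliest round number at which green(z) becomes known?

3

Round 1 fires R3, R7, R9, R11, giving blue(item2), hot(node2), swims(z), mammal(z).
Round 2 fires R1, R8, giving flagged(node2), cold(node2).
Round 3 fires R4, giving green(z).
green(z) first appears in round 3.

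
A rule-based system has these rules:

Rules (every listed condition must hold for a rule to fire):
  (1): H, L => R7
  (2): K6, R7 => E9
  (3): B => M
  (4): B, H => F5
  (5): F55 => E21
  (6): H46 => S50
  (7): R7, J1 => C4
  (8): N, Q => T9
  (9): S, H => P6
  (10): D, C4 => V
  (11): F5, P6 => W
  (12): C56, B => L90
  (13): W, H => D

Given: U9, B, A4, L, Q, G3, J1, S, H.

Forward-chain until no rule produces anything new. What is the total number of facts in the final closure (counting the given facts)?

Round 1 fires (1), (3), (4), (9), giving R7, M, F5, P6.
Round 2 fires (7), (11), giving C4, W.
Round 3 fires (13), giving D.
Round 4 fires (10), giving V.
Closure: {A4, B, C4, D, F5, G3, H, J1, L, M, P6, Q, R7, S, U9, V, W} — 17 facts.

17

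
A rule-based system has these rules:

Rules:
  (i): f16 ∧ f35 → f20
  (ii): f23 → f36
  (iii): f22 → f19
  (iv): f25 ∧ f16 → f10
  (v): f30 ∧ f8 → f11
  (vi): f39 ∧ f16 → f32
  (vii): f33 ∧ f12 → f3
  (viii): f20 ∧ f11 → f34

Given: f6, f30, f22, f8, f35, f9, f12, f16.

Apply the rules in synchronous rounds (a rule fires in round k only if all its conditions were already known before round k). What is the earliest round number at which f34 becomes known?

2

Round 1 fires (i), (iii), (v), giving f20, f19, f11.
Round 2 fires (viii), giving f34.
f34 first appears in round 2.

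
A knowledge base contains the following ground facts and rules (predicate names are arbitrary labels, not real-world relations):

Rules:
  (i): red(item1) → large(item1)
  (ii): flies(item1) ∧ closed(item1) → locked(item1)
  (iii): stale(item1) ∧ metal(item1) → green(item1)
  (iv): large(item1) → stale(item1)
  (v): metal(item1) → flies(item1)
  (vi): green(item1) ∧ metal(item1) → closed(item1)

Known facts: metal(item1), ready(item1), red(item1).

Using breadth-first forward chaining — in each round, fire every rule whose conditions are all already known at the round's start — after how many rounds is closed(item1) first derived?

4

Round 1: (i) [red(item1) → large(item1)]; (v) [metal(item1) → flies(item1)]. Adds large(item1), flies(item1).
Round 2: (iv) [large(item1) → stale(item1)]. Adds stale(item1).
Round 3: (iii) [stale(item1) ∧ metal(item1) → green(item1)]. Adds green(item1).
Round 4: (vi) [green(item1) ∧ metal(item1) → closed(item1)]. Adds closed(item1).
closed(item1) first appears in round 4.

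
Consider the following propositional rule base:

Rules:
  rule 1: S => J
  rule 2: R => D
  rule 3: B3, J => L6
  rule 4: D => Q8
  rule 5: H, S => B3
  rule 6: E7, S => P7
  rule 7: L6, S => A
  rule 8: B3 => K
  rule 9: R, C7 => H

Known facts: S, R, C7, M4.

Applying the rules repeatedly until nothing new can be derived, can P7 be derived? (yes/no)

Round 1: rule 1 [S => J]; rule 2 [R => D]; rule 9 [R, C7 => H]. Adds J, D, H.
Round 2: rule 4 [D => Q8]; rule 5 [H, S => B3]. Adds Q8, B3.
Round 3: rule 3 [B3, J => L6]; rule 8 [B3 => K]. Adds L6, K.
Round 4: rule 7 [L6, S => A]. Adds A.
Fixed point reached. P7 is concluded only by rule 6; rule 6 needs E7 (never derived).

no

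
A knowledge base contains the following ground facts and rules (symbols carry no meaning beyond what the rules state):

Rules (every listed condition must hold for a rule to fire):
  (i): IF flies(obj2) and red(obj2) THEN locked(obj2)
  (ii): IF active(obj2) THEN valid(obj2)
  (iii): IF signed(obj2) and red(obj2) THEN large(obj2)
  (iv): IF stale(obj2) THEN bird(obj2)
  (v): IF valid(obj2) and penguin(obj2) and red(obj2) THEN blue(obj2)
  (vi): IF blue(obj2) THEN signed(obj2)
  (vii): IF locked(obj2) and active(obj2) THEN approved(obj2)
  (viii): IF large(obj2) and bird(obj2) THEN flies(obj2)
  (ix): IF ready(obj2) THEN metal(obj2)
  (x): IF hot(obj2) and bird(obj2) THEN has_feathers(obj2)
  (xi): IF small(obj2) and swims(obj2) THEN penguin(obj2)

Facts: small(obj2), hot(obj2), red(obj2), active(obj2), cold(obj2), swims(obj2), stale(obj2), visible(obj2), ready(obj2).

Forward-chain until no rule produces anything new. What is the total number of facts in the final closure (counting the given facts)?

[1] (ii) [IF active(obj2) THEN valid(obj2)]; (iv) [IF stale(obj2) THEN bird(obj2)]; (ix) [IF ready(obj2) THEN metal(obj2)]; (xi) [IF small(obj2) and swims(obj2) THEN penguin(obj2)]. ⇒ new: valid(obj2), bird(obj2), metal(obj2), penguin(obj2).
[2] (v) [IF valid(obj2) and penguin(obj2) and red(obj2) THEN blue(obj2)]; (x) [IF hot(obj2) and bird(obj2) THEN has_feathers(obj2)]. ⇒ new: blue(obj2), has_feathers(obj2).
[3] (vi) [IF blue(obj2) THEN signed(obj2)]. ⇒ new: signed(obj2).
[4] (iii) [IF signed(obj2) and red(obj2) THEN large(obj2)]. ⇒ new: large(obj2).
[5] (viii) [IF large(obj2) and bird(obj2) THEN flies(obj2)]. ⇒ new: flies(obj2).
[6] (i) [IF flies(obj2) and red(obj2) THEN locked(obj2)]. ⇒ new: locked(obj2).
[7] (vii) [IF locked(obj2) and active(obj2) THEN approved(obj2)]. ⇒ new: approved(obj2).
Closure: {active(obj2), approved(obj2), bird(obj2), blue(obj2), cold(obj2), flies(obj2), has_feathers(obj2), hot(obj2), large(obj2), locked(obj2), metal(obj2), penguin(obj2), ready(obj2), red(obj2), signed(obj2), small(obj2), stale(obj2), swims(obj2), valid(obj2), visible(obj2)} — 20 facts.

20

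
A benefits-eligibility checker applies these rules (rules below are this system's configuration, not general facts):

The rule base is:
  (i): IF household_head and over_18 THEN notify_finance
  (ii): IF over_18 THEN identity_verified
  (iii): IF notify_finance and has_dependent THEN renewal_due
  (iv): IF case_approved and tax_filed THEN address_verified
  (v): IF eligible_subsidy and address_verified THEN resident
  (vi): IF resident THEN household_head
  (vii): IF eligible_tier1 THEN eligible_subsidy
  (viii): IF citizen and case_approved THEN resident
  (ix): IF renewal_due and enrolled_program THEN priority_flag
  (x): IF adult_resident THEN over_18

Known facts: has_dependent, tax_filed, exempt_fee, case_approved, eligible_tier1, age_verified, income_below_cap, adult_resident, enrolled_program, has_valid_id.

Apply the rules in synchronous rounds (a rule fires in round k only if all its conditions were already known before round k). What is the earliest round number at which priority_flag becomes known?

6

Round 1: (iv) [IF case_approved and tax_filed THEN address_verified]; (vii) [IF eligible_tier1 THEN eligible_subsidy]; (x) [IF adult_resident THEN over_18]. New: address_verified, eligible_subsidy, over_18.
Round 2: (ii) [IF over_18 THEN identity_verified]; (v) [IF eligible_subsidy and address_verified THEN resident]. New: identity_verified, resident.
Round 3: (vi) [IF resident THEN household_head]. New: household_head.
Round 4: (i) [IF household_head and over_18 THEN notify_finance]. New: notify_finance.
Round 5: (iii) [IF notify_finance and has_dependent THEN renewal_due]. New: renewal_due.
Round 6: (ix) [IF renewal_due and enrolled_program THEN priority_flag]. New: priority_flag.
priority_flag first appears in round 6.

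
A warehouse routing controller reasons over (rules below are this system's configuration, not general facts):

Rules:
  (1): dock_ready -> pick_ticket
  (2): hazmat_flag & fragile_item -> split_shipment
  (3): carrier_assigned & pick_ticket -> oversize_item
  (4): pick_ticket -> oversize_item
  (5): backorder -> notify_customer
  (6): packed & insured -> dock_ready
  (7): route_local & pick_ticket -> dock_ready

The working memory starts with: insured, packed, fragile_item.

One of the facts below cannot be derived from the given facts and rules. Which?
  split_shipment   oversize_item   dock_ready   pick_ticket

split_shipment

Round 1 fires (6), giving dock_ready.
Round 2 fires (1), giving pick_ticket.
Round 3 fires (4), giving oversize_item.
Derived: pick_ticket (round 2), dock_ready (round 1), oversize_item (round 3). split_shipment never appears in any round.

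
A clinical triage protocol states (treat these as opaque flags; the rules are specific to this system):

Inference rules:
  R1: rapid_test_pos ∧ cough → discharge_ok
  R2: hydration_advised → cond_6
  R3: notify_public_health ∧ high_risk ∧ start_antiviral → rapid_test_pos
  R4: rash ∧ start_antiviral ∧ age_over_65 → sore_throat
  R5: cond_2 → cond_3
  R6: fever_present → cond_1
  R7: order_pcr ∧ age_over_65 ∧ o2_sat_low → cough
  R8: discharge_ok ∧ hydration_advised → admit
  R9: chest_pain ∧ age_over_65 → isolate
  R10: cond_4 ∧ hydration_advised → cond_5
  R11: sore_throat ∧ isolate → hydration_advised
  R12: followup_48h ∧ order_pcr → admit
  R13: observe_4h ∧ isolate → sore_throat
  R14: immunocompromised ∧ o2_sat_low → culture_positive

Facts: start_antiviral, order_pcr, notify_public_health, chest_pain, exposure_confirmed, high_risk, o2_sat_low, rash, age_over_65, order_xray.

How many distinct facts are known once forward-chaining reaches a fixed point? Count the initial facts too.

Round 1 fires R3, R4, R7, R9, giving rapid_test_pos, sore_throat, cough, isolate.
Round 2 fires R1, R11, giving discharge_ok, hydration_advised.
Round 3 fires R2, R8, giving cond_6, admit.
Closure: {admit, age_over_65, chest_pain, cond_6, cough, discharge_ok, exposure_confirmed, high_risk, hydration_advised, isolate, notify_public_health, o2_sat_low, order_pcr, order_xray, rapid_test_pos, rash, sore_throat, start_antiviral} — 18 facts.

18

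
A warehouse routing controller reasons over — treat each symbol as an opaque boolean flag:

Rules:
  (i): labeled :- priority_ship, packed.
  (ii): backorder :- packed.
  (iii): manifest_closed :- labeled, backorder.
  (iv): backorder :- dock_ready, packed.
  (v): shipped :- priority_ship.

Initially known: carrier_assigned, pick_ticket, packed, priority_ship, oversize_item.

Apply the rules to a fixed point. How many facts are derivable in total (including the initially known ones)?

9

Round 1: (i) [labeled :- priority_ship, packed.]; (ii) [backorder :- packed.]; (v) [shipped :- priority_ship.]. New: labeled, backorder, shipped.
Round 2: (iii) [manifest_closed :- labeled, backorder.]. New: manifest_closed.
Closure: {backorder, carrier_assigned, labeled, manifest_closed, oversize_item, packed, pick_ticket, priority_ship, shipped} — 9 facts.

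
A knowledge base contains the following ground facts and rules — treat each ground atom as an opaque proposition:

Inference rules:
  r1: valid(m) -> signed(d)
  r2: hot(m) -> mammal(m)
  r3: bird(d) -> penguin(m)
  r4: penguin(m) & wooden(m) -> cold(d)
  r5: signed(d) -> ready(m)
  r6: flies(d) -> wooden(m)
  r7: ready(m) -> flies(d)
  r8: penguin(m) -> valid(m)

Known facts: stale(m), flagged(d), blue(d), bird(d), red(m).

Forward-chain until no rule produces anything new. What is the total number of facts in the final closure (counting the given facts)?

12

Round 1: r3 [bird(d) -> penguin(m)]. Adds penguin(m).
Round 2: r8 [penguin(m) -> valid(m)]. Adds valid(m).
Round 3: r1 [valid(m) -> signed(d)]. Adds signed(d).
Round 4: r5 [signed(d) -> ready(m)]. Adds ready(m).
Round 5: r7 [ready(m) -> flies(d)]. Adds flies(d).
Round 6: r6 [flies(d) -> wooden(m)]. Adds wooden(m).
Round 7: r4 [penguin(m) & wooden(m) -> cold(d)]. Adds cold(d).
Closure: {bird(d), blue(d), cold(d), flagged(d), flies(d), penguin(m), ready(m), red(m), signed(d), stale(m), valid(m), wooden(m)} — 12 facts.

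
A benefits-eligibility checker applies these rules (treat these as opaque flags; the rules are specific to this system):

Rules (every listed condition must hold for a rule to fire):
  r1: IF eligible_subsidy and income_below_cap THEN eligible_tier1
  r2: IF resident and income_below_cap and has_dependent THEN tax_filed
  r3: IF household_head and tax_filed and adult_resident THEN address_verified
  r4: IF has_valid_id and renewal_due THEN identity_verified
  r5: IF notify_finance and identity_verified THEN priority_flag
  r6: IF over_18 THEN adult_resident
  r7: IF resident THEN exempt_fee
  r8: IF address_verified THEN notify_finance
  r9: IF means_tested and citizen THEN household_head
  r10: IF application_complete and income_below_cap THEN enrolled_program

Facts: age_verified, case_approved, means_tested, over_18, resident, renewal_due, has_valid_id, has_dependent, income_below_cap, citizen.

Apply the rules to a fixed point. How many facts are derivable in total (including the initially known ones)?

Round 1: r2 [IF resident and income_below_cap and has_dependent THEN tax_filed]; r4 [IF has_valid_id and renewal_due THEN identity_verified]; r6 [IF over_18 THEN adult_resident]; r7 [IF resident THEN exempt_fee]; r9 [IF means_tested and citizen THEN household_head]. Adds tax_filed, identity_verified, adult_resident, exempt_fee, household_head.
Round 2: r3 [IF household_head and tax_filed and adult_resident THEN address_verified]. Adds address_verified.
Round 3: r8 [IF address_verified THEN notify_finance]. Adds notify_finance.
Round 4: r5 [IF notify_finance and identity_verified THEN priority_flag]. Adds priority_flag.
Closure: {address_verified, adult_resident, age_verified, case_approved, citizen, exempt_fee, has_dependent, has_valid_id, household_head, identity_verified, income_below_cap, means_tested, notify_finance, over_18, priority_flag, renewal_due, resident, tax_filed} — 18 facts.

18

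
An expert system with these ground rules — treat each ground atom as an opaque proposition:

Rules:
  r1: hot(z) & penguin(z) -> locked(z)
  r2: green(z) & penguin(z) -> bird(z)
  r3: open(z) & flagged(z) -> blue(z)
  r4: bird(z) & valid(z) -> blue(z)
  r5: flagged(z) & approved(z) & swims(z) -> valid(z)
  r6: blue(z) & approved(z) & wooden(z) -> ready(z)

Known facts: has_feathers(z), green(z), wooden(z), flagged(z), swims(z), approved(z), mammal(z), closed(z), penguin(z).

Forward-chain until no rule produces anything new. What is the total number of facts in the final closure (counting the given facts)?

Round 1: r2 [green(z) & penguin(z) -> bird(z)]; r5 [flagged(z) & approved(z) & swims(z) -> valid(z)]. New: bird(z), valid(z).
Round 2: r4 [bird(z) & valid(z) -> blue(z)]. New: blue(z).
Round 3: r6 [blue(z) & approved(z) & wooden(z) -> ready(z)]. New: ready(z).
Closure: {approved(z), bird(z), blue(z), closed(z), flagged(z), green(z), has_feathers(z), mammal(z), penguin(z), ready(z), swims(z), valid(z), wooden(z)} — 13 facts.

13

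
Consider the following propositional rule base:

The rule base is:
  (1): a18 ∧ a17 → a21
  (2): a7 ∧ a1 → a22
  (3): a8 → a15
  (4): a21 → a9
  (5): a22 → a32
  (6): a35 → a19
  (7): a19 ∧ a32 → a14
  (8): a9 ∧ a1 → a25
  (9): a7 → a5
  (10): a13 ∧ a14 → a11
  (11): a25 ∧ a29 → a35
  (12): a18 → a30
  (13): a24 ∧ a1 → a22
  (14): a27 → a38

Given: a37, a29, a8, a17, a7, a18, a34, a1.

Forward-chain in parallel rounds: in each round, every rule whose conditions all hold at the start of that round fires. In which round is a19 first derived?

5

Round 1 fires (1), (2), (3), (9), (12), giving a21, a22, a15, a5, a30.
Round 2 fires (4), (5), giving a9, a32.
Round 3 fires (8), giving a25.
Round 4 fires (11), giving a35.
Round 5 fires (6), giving a19.
a19 first appears in round 5.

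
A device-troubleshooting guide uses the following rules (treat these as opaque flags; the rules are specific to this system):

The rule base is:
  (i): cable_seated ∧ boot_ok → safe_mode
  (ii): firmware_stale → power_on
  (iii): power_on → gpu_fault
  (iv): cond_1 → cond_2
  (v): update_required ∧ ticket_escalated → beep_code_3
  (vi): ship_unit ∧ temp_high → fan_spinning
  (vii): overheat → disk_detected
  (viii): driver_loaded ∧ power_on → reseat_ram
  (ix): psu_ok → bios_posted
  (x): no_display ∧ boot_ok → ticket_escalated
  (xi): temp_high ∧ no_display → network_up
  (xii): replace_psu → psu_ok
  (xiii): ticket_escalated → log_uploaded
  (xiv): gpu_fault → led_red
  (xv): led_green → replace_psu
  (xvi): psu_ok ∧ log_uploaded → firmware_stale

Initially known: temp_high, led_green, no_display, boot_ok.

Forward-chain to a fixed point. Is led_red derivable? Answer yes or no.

Round 1: (x) [no_display ∧ boot_ok → ticket_escalated]; (xi) [temp_high ∧ no_display → network_up]; (xv) [led_green → replace_psu]. New: ticket_escalated, network_up, replace_psu.
Round 2: (xii) [replace_psu → psu_ok]; (xiii) [ticket_escalated → log_uploaded]. New: psu_ok, log_uploaded.
Round 3: (ix) [psu_ok → bios_posted]; (xvi) [psu_ok ∧ log_uploaded → firmware_stale]. New: bios_posted, firmware_stale.
Round 4: (ii) [firmware_stale → power_on]. New: power_on.
Round 5: (iii) [power_on → gpu_fault]. New: gpu_fault.
Round 6: (xiv) [gpu_fault → led_red]. New: led_red.
led_red appears in round 6, so it is derivable.

yes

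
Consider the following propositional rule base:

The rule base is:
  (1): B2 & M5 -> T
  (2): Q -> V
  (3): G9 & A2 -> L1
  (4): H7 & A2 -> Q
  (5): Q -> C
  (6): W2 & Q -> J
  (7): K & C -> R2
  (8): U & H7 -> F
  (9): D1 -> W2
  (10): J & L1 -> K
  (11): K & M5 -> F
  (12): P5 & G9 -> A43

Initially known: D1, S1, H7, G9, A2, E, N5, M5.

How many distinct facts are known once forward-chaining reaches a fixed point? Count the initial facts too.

Round 1: (3) [G9 & A2 -> L1]; (4) [H7 & A2 -> Q]; (9) [D1 -> W2]. Adds L1, Q, W2.
Round 2: (2) [Q -> V]; (5) [Q -> C]; (6) [W2 & Q -> J]. Adds V, C, J.
Round 3: (10) [J & L1 -> K]. Adds K.
Round 4: (7) [K & C -> R2]; (11) [K & M5 -> F]. Adds R2, F.
Closure: {A2, C, D1, E, F, G9, H7, J, K, L1, M5, N5, Q, R2, S1, V, W2} — 17 facts.

17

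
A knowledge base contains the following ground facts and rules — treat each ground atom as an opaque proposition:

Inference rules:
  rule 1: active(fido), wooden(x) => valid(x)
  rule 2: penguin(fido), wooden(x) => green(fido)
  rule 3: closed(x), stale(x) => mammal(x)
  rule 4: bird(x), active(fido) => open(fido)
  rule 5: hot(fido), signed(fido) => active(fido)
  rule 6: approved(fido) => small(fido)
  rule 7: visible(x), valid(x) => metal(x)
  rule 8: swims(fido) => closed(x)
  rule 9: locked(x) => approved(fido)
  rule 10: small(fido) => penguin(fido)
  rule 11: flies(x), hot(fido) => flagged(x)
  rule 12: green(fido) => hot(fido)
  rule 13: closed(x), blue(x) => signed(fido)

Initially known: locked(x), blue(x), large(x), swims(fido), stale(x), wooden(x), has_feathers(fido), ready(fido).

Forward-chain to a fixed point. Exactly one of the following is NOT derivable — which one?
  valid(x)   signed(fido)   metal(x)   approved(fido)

metal(x)

[1] rule 8 [swims(fido) => closed(x)]; rule 9 [locked(x) => approved(fido)]. ⇒ new: closed(x), approved(fido).
[2] rule 3 [closed(x), stale(x) => mammal(x)]; rule 6 [approved(fido) => small(fido)]; rule 13 [closed(x), blue(x) => signed(fido)]. ⇒ new: mammal(x), small(fido), signed(fido).
[3] rule 10 [small(fido) => penguin(fido)]. ⇒ new: penguin(fido).
[4] rule 2 [penguin(fido), wooden(x) => green(fido)]. ⇒ new: green(fido).
[5] rule 12 [green(fido) => hot(fido)]. ⇒ new: hot(fido).
[6] rule 5 [hot(fido), signed(fido) => active(fido)]. ⇒ new: active(fido).
[7] rule 1 [active(fido), wooden(x) => valid(x)]. ⇒ new: valid(x).
Derived: approved(fido) (round 1), valid(x) (round 7), signed(fido) (round 2). metal(x) never appears in any round.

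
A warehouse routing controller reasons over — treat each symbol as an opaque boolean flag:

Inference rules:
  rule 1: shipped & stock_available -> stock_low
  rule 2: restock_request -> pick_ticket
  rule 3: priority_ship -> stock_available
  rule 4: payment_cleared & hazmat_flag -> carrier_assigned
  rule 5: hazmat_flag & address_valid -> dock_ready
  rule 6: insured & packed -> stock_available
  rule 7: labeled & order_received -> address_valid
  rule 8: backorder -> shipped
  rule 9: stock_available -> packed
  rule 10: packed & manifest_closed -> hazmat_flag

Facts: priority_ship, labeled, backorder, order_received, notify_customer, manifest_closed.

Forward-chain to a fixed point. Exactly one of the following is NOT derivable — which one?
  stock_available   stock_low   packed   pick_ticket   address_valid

Round 1 — rule 3, rule 7, rule 8, derive stock_available, address_valid, shipped.
Round 2 — rule 1, rule 9, derive stock_low, packed.
Round 3 — rule 10, derive hazmat_flag.
Round 4 — rule 5, derive dock_ready.
Derived: packed (round 2), stock_low (round 2), address_valid (round 1), stock_available (round 1). pick_ticket never appears in any round.

pick_ticket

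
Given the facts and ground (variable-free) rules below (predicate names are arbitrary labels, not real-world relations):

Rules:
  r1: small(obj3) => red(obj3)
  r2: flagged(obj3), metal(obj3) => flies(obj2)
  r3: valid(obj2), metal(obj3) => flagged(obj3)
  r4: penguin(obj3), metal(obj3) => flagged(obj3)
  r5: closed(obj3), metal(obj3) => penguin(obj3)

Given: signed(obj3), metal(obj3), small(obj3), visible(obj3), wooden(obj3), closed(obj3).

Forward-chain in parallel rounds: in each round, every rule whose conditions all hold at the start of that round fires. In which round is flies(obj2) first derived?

Round 1: r1 [small(obj3) => red(obj3)]; r5 [closed(obj3), metal(obj3) => penguin(obj3)]. Adds red(obj3), penguin(obj3).
Round 2: r4 [penguin(obj3), metal(obj3) => flagged(obj3)]. Adds flagged(obj3).
Round 3: r2 [flagged(obj3), metal(obj3) => flies(obj2)]. Adds flies(obj2).
flies(obj2) first appears in round 3.

3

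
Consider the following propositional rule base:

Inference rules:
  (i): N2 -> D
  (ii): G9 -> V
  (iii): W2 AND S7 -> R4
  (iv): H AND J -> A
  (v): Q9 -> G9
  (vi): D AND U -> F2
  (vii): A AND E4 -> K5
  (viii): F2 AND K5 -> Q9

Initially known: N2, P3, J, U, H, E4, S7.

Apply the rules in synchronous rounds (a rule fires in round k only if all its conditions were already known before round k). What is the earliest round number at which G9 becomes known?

Round 1: (i) [N2 -> D]; (iv) [H AND J -> A]. New: D, A.
Round 2: (vi) [D AND U -> F2]; (vii) [A AND E4 -> K5]. New: F2, K5.
Round 3: (viii) [F2 AND K5 -> Q9]. New: Q9.
Round 4: (v) [Q9 -> G9]. New: G9.
G9 first appears in round 4.

4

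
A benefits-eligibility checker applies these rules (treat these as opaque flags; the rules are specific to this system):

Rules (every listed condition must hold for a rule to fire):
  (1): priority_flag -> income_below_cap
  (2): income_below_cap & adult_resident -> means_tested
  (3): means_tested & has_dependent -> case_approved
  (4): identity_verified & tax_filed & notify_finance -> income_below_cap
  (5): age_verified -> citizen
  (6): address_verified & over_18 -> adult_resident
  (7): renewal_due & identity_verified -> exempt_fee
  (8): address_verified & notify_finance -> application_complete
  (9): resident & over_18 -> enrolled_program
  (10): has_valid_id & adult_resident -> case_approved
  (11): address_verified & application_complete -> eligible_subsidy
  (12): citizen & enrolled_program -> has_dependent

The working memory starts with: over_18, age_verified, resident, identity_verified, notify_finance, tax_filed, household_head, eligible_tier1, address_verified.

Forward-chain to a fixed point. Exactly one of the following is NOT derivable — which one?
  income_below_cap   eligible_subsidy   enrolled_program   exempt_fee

exempt_fee

Round 1 — (4), (5), (6), (8), (9), derive income_below_cap, citizen, adult_resident, application_complete, enrolled_program.
Round 2 — (2), (11), (12), derive means_tested, eligible_subsidy, has_dependent.
Round 3 — (3), derive case_approved.
Derived: income_below_cap (round 1), enrolled_program (round 1), eligible_subsidy (round 2). exempt_fee never appears in any round.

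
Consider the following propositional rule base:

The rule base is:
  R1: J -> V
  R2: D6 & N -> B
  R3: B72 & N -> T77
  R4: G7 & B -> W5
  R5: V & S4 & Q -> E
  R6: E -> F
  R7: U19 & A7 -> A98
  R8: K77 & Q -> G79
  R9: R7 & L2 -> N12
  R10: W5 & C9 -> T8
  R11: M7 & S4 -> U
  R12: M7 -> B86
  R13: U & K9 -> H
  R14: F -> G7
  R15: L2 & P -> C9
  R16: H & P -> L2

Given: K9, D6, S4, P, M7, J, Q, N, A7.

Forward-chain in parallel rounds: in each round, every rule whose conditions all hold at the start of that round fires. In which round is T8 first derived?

Round 1: R1 [J -> V]; R2 [D6 & N -> B]; R11 [M7 & S4 -> U]; R12 [M7 -> B86]. Adds V, B, U, B86.
Round 2: R5 [V & S4 & Q -> E]; R13 [U & K9 -> H]. Adds E, H.
Round 3: R6 [E -> F]; R16 [H & P -> L2]. Adds F, L2.
Round 4: R14 [F -> G7]; R15 [L2 & P -> C9]. Adds G7, C9.
Round 5: R4 [G7 & B -> W5]. Adds W5.
Round 6: R10 [W5 & C9 -> T8]. Adds T8.
T8 first appears in round 6.

6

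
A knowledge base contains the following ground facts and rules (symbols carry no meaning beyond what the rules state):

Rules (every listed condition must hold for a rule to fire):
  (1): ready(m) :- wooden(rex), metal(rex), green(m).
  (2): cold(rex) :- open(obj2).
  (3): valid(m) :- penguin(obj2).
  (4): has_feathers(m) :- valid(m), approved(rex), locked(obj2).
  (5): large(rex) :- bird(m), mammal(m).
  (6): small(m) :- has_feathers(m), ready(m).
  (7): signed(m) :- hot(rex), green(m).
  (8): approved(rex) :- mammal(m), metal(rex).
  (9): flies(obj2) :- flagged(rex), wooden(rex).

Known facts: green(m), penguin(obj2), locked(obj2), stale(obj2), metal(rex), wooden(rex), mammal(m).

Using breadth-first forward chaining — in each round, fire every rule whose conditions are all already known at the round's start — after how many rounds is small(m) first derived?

Round 1: (1) [ready(m) :- wooden(rex), metal(rex), green(m).]; (3) [valid(m) :- penguin(obj2).]; (8) [approved(rex) :- mammal(m), metal(rex).]. New: ready(m), valid(m), approved(rex).
Round 2: (4) [has_feathers(m) :- valid(m), approved(rex), locked(obj2).]. New: has_feathers(m).
Round 3: (6) [small(m) :- has_feathers(m), ready(m).]. New: small(m).
small(m) first appears in round 3.

3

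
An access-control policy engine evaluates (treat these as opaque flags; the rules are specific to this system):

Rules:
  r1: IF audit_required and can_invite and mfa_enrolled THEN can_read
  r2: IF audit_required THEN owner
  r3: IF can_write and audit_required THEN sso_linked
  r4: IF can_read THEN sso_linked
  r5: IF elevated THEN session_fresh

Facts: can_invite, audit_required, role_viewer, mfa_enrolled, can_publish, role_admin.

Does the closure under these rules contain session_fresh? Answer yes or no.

no

Round 1 fires r1, r2, giving can_read, owner.
Round 2 fires r4, giving sso_linked.
Fixed point reached. session_fresh is concluded only by r5; r5 needs elevated (never derived).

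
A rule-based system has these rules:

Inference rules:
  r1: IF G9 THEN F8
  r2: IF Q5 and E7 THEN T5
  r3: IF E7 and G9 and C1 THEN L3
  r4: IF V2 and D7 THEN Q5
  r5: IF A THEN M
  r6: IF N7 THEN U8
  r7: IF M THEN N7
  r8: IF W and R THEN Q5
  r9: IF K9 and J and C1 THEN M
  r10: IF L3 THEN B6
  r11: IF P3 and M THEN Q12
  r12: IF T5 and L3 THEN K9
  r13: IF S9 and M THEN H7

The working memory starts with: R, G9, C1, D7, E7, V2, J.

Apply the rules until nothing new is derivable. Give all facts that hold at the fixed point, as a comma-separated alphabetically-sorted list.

Round 1: r1 [IF G9 THEN F8]; r3 [IF E7 and G9 and C1 THEN L3]; r4 [IF V2 and D7 THEN Q5]. Adds F8, L3, Q5.
Round 2: r2 [IF Q5 and E7 THEN T5]; r10 [IF L3 THEN B6]. Adds T5, B6.
Round 3: r12 [IF T5 and L3 THEN K9]. Adds K9.
Round 4: r9 [IF K9 and J and C1 THEN M]. Adds M.
Round 5: r7 [IF M THEN N7]. Adds N7.
Round 6: r6 [IF N7 THEN U8]. Adds U8.

B6, C1, D7, E7, F8, G9, J, K9, L3, M, N7, Q5, R, T5, U8, V2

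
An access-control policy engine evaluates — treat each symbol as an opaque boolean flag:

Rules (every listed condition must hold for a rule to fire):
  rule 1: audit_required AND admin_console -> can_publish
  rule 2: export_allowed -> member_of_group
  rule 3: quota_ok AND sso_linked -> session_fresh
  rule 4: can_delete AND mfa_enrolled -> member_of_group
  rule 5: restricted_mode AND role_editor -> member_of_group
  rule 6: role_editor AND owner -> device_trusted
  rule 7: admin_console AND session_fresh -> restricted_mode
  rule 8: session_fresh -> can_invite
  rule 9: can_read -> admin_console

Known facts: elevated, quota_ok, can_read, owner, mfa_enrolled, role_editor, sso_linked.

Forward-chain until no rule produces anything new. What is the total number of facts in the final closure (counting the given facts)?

13

Round 1: rule 3 [quota_ok AND sso_linked -> session_fresh]; rule 6 [role_editor AND owner -> device_trusted]; rule 9 [can_read -> admin_console]. Adds session_fresh, device_trusted, admin_console.
Round 2: rule 7 [admin_console AND session_fresh -> restricted_mode]; rule 8 [session_fresh -> can_invite]. Adds restricted_mode, can_invite.
Round 3: rule 5 [restricted_mode AND role_editor -> member_of_group]. Adds member_of_group.
Closure: {admin_console, can_invite, can_read, device_trusted, elevated, member_of_group, mfa_enrolled, owner, quota_ok, restricted_mode, role_editor, session_fresh, sso_linked} — 13 facts.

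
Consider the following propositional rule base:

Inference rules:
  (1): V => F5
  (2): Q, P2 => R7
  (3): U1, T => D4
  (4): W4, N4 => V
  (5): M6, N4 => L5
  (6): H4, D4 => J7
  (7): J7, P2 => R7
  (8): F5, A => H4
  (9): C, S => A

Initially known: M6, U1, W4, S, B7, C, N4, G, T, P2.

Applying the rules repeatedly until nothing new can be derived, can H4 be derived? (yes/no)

[1] (3) [U1, T => D4]; (4) [W4, N4 => V]; (5) [M6, N4 => L5]; (9) [C, S => A]. ⇒ new: D4, V, L5, A.
[2] (1) [V => F5]. ⇒ new: F5.
[3] (8) [F5, A => H4]. ⇒ new: H4.
[4] (6) [H4, D4 => J7]. ⇒ new: J7.
[5] (7) [J7, P2 => R7]. ⇒ new: R7.
H4 appears in round 3, so it is derivable.

yes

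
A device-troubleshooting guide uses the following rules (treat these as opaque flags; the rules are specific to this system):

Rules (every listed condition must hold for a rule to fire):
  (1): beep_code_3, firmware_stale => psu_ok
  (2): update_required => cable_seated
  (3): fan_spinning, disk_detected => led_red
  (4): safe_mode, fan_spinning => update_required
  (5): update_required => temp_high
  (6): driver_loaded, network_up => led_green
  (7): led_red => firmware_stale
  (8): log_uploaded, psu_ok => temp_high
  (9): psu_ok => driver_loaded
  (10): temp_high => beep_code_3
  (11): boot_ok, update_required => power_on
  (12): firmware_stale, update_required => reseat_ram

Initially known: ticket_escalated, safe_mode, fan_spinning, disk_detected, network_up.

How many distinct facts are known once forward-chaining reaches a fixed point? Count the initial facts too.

15

Round 1 — (3), (4), derive led_red, update_required.
Round 2 — (2), (5), (7), derive cable_seated, temp_high, firmware_stale.
Round 3 — (10), (12), derive beep_code_3, reseat_ram.
Round 4 — (1), derive psu_ok.
Round 5 — (9), derive driver_loaded.
Round 6 — (6), derive led_green.
Closure: {beep_code_3, cable_seated, disk_detected, driver_loaded, fan_spinning, firmware_stale, led_green, led_red, network_up, psu_ok, reseat_ram, safe_mode, temp_high, ticket_escalated, update_required} — 15 facts.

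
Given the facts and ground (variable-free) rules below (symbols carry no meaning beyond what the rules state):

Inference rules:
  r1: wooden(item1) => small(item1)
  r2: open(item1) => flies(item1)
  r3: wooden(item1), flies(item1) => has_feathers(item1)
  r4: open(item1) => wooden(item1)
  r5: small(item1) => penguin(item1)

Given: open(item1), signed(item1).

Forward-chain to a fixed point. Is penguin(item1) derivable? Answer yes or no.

yes

[1] r2 [open(item1) => flies(item1)]; r4 [open(item1) => wooden(item1)]. ⇒ new: flies(item1), wooden(item1).
[2] r1 [wooden(item1) => small(item1)]; r3 [wooden(item1), flies(item1) => has_feathers(item1)]. ⇒ new: small(item1), has_feathers(item1).
[3] r5 [small(item1) => penguin(item1)]. ⇒ new: penguin(item1).
penguin(item1) appears in round 3, so it is derivable.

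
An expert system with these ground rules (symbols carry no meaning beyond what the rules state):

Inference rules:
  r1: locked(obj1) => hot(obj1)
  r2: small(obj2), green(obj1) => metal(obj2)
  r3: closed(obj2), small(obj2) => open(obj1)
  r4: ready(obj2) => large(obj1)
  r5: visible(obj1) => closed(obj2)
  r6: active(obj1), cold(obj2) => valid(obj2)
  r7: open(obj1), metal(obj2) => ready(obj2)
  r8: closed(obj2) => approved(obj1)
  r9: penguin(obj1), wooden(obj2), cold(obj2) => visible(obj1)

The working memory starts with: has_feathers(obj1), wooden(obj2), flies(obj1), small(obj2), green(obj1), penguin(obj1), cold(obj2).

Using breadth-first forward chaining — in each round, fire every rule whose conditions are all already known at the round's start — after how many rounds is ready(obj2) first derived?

4

Round 1: r2 [small(obj2), green(obj1) => metal(obj2)]; r9 [penguin(obj1), wooden(obj2), cold(obj2) => visible(obj1)]. New: metal(obj2), visible(obj1).
Round 2: r5 [visible(obj1) => closed(obj2)]. New: closed(obj2).
Round 3: r3 [closed(obj2), small(obj2) => open(obj1)]; r8 [closed(obj2) => approved(obj1)]. New: open(obj1), approved(obj1).
Round 4: r7 [open(obj1), metal(obj2) => ready(obj2)]. New: ready(obj2).
ready(obj2) first appears in round 4.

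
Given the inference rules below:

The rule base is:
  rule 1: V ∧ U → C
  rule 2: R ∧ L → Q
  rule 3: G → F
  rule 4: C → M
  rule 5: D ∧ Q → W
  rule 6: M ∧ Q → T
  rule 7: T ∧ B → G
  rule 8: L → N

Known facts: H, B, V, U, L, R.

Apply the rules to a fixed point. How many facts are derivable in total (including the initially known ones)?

13

Round 1: rule 1 [V ∧ U → C]; rule 2 [R ∧ L → Q]; rule 8 [L → N]. New: C, Q, N.
Round 2: rule 4 [C → M]. New: M.
Round 3: rule 6 [M ∧ Q → T]. New: T.
Round 4: rule 7 [T ∧ B → G]. New: G.
Round 5: rule 3 [G → F]. New: F.
Closure: {B, C, F, G, H, L, M, N, Q, R, T, U, V} — 13 facts.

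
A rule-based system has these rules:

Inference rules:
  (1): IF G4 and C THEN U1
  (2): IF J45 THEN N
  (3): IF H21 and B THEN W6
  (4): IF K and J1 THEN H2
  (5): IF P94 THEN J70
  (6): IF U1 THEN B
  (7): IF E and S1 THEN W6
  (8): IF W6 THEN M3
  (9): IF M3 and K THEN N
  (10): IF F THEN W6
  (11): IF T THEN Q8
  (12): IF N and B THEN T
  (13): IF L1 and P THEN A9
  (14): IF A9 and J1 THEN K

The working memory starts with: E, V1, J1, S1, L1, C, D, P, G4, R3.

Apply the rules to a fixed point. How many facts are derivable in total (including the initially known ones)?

Round 1: (1) [IF G4 and C THEN U1]; (7) [IF E and S1 THEN W6]; (13) [IF L1 and P THEN A9]. New: U1, W6, A9.
Round 2: (6) [IF U1 THEN B]; (8) [IF W6 THEN M3]; (14) [IF A9 and J1 THEN K]. New: B, M3, K.
Round 3: (4) [IF K and J1 THEN H2]; (9) [IF M3 and K THEN N]. New: H2, N.
Round 4: (12) [IF N and B THEN T]. New: T.
Round 5: (11) [IF T THEN Q8]. New: Q8.
Closure: {A9, B, C, D, E, G4, H2, J1, K, L1, M3, N, P, Q8, R3, S1, T, U1, V1, W6} — 20 facts.

20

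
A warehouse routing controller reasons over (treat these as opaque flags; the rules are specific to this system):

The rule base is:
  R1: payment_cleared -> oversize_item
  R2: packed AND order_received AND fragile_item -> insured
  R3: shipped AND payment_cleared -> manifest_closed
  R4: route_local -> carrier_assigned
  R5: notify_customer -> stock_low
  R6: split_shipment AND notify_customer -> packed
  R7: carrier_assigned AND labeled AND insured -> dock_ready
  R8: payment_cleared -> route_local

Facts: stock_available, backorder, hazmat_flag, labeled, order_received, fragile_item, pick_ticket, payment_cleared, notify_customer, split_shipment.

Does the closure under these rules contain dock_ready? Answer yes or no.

Round 1: R1 [payment_cleared -> oversize_item]; R5 [notify_customer -> stock_low]; R6 [split_shipment AND notify_customer -> packed]; R8 [payment_cleared -> route_local]. New: oversize_item, stock_low, packed, route_local.
Round 2: R2 [packed AND order_received AND fragile_item -> insured]; R4 [route_local -> carrier_assigned]. New: insured, carrier_assigned.
Round 3: R7 [carrier_assigned AND labeled AND insured -> dock_ready]. New: dock_ready.
dock_ready appears in round 3, so it is derivable.

yes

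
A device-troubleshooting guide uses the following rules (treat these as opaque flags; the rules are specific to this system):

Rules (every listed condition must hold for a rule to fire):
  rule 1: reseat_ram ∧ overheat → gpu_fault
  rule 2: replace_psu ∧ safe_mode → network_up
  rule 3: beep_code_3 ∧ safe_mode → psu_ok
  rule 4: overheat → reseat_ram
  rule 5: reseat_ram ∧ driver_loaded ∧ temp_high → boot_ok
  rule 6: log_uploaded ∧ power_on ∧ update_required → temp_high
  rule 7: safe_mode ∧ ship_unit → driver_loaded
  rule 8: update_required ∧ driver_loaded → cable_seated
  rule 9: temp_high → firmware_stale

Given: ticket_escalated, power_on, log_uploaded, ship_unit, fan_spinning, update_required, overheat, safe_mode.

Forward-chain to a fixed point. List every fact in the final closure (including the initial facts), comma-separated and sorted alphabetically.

Round 1 — rule 4, rule 6, rule 7, derive reseat_ram, temp_high, driver_loaded.
Round 2 — rule 1, rule 5, rule 8, rule 9, derive gpu_fault, boot_ok, cable_seated, firmware_stale.

boot_ok, cable_seated, driver_loaded, fan_spinning, firmware_stale, gpu_fault, log_uploaded, overheat, power_on, reseat_ram, safe_mode, ship_unit, temp_high, ticket_escalated, update_required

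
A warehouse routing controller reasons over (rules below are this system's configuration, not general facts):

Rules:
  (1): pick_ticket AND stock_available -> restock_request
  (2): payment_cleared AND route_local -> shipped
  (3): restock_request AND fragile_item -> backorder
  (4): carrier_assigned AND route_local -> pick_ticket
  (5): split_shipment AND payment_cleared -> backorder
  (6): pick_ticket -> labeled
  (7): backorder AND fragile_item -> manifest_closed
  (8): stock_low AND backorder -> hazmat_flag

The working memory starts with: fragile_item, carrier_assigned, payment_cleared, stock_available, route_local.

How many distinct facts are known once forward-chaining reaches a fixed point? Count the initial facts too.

11

[1] (2) [payment_cleared AND route_local -> shipped]; (4) [carrier_assigned AND route_local -> pick_ticket]. ⇒ new: shipped, pick_ticket.
[2] (1) [pick_ticket AND stock_available -> restock_request]; (6) [pick_ticket -> labeled]. ⇒ new: restock_request, labeled.
[3] (3) [restock_request AND fragile_item -> backorder]. ⇒ new: backorder.
[4] (7) [backorder AND fragile_item -> manifest_closed]. ⇒ new: manifest_closed.
Closure: {backorder, carrier_assigned, fragile_item, labeled, manifest_closed, payment_cleared, pick_ticket, restock_request, route_local, shipped, stock_available} — 11 facts.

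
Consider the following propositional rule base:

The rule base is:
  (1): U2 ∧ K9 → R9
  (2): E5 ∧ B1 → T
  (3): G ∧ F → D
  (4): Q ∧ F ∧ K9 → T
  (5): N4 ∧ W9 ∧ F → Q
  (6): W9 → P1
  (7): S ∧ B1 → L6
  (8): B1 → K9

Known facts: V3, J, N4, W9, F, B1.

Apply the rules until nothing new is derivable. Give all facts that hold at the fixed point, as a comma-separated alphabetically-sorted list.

B1, F, J, K9, N4, P1, Q, T, V3, W9

Round 1: (5) [N4 ∧ W9 ∧ F → Q]; (6) [W9 → P1]; (8) [B1 → K9]. Adds Q, P1, K9.
Round 2: (4) [Q ∧ F ∧ K9 → T]. Adds T.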